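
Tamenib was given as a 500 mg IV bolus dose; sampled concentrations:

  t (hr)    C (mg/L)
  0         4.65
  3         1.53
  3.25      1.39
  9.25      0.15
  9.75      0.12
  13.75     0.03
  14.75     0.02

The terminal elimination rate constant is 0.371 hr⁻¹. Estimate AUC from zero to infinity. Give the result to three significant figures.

AUC = 14.7 mg/L·hr

Trapezoidal AUC_0→14.75:
  [0→3]: (4.65+1.53)/2 × 3 = 9.27
  [3→3.25]: (1.53+1.39)/2 × 0.25 = 0.365
  [3.25→9.25]: (1.39+0.15)/2 × 6 = 4.62
  [9.25→9.75]: (0.15+0.12)/2 × 0.5 = 0.0675
  [9.75→13.75]: (0.12+0.03)/2 × 4 = 0.3
  [13.75→14.75]: (0.03+0.02)/2 × 1 = 0.025
  Sum = 14.6475 mg/L·hr
Extrapolated tail: C_last / k_e = 0.02 / 0.371 = 0.054
AUC_0→∞ = 14.6475 + 0.054 = 14.7015 mg/L·hr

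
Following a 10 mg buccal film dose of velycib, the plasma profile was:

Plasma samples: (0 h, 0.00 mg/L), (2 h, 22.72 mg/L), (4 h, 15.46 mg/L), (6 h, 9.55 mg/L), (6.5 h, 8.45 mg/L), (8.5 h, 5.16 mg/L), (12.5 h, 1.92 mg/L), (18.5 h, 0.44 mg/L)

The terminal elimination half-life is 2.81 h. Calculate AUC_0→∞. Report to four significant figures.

Trapezoidal AUC_0→18.5:
  [0→2]: (0.00+22.72)/2 × 2 = 22.72
  [2→4]: (22.72+15.46)/2 × 2 = 38.18
  [4→6]: (15.46+9.55)/2 × 2 = 25.01
  [6→6.5]: (9.55+8.45)/2 × 0.5 = 4.5
  [6.5→8.5]: (8.45+5.16)/2 × 2 = 13.61
  [8.5→12.5]: (5.16+1.92)/2 × 4 = 14.16
  [12.5→18.5]: (1.92+0.44)/2 × 6 = 7.08
  Sum = 125.26 mg/L·h
k_e = ln2 / t½ = 0.693147 / 2.81 = 0.2467 h^-1
Extrapolated tail: C_last / k_e = 0.44 / 0.2467 = 1.784
AUC_0→∞ = 125.26 + 1.784 = 127.044 mg/L·h

AUC = 127.0 mg/L·h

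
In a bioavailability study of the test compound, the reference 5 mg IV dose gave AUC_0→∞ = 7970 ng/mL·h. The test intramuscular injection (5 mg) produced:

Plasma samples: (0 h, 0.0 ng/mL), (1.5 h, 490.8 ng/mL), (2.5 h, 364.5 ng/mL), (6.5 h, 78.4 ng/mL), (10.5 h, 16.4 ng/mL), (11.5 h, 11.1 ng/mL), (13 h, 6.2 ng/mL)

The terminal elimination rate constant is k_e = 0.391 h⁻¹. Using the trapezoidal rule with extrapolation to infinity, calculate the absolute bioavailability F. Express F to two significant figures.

F = 0.24

Trapezoidal AUC_0→13 (intramuscular injection):
  [0→1.5]: (0.0+490.8)/2 × 1.5 = 368.1
  [1.5→2.5]: (490.8+364.5)/2 × 1 = 427.65
  [2.5→6.5]: (364.5+78.4)/2 × 4 = 885.8
  [6.5→10.5]: (78.4+16.4)/2 × 4 = 189.6
  [10.5→11.5]: (16.4+11.1)/2 × 1 = 13.75
  [11.5→13]: (11.1+6.2)/2 × 1.5 = 12.975
  Sum = 1897.875 ng/mL·h
Tail: C_last/k_e = 6.2/0.391 = 15.857
AUC_0→∞ (intramuscular injection) = 1897.875 + 15.857 = 1913.732 ng/mL·h
F = (AUC_ev/D_ev)/(AUC_iv/D_iv) = (1913.732/5)/(7970/5) = 382.7464/1594 = 0.2401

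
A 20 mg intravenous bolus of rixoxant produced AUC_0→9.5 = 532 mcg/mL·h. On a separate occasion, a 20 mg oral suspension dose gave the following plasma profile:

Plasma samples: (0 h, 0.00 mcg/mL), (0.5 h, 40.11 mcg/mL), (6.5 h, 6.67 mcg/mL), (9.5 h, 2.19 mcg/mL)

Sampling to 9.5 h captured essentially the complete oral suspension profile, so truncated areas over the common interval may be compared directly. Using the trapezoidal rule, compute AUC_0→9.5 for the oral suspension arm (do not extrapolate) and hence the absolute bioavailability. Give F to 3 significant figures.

Trapezoidal AUC_0→9.5 (oral suspension):
  [0→0.5]: (0.00+40.11)/2 × 0.5 = 10.0275
  [0.5→6.5]: (40.11+6.67)/2 × 6 = 140.34
  [6.5→9.5]: (6.67+2.19)/2 × 3 = 13.29
  Sum = 163.6575 mcg/mL·h
F = (AUC_ev/D_ev)/(AUC_iv/D_iv) = (163.6575/20)/(532/20) = 8.182875/26.6 = 0.3076

F = 0.308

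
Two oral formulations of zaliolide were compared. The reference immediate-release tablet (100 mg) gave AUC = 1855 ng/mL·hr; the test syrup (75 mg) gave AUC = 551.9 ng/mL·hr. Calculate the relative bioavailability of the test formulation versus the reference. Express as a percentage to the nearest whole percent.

F_rel = (AUC_test/D_test) / (AUC_ref/D_ref)
      = (551.9/75) / (1855/100)
      = 7.35867 / 18.55 = 0.3967 = 39.67%

F_rel = 40%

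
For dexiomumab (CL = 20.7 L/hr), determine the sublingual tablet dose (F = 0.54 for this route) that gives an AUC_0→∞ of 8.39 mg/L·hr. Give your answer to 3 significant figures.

Dose = CL × AUC_0→∞ / F
     = 20.7 × 8.39 / 0.54 = 321.617 mg

Dose = 322 mg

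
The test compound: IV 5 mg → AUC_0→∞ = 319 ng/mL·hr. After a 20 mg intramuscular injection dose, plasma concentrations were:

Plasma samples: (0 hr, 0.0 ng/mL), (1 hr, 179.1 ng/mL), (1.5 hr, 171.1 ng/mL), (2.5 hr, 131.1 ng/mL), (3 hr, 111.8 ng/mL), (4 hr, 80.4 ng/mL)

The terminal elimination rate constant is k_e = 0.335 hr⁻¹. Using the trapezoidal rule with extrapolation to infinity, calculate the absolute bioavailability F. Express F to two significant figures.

F = 0.57

Trapezoidal AUC_0→4 (intramuscular injection):
  [0→1]: (0.0+179.1)/2 × 1 = 89.55
  [1→1.5]: (179.1+171.1)/2 × 0.5 = 87.55
  [1.5→2.5]: (171.1+131.1)/2 × 1 = 151.1
  [2.5→3]: (131.1+111.8)/2 × 0.5 = 60.725
  [3→4]: (111.8+80.4)/2 × 1 = 96.1
  Sum = 485.025 ng/mL·hr
Tail: C_last/k_e = 80.4/0.335 = 240.000
AUC_0→∞ (intramuscular injection) = 485.025 + 240.000 = 725.025 ng/mL·hr
F = (AUC_ev/D_ev)/(AUC_iv/D_iv) = (725.025/20)/(319/5) = 36.25125/63.8 = 0.5682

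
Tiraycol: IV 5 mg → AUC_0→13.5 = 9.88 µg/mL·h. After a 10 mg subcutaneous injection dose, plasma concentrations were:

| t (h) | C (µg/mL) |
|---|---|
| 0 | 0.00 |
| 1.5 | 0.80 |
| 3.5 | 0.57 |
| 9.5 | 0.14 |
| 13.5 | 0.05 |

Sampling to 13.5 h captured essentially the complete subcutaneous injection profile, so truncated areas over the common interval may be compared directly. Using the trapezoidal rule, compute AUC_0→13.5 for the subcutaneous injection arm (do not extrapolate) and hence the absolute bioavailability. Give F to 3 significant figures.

F = 0.227

Trapezoidal AUC_0→13.5 (subcutaneous injection):
  [0→1.5]: (0.00+0.80)/2 × 1.5 = 0.6
  [1.5→3.5]: (0.80+0.57)/2 × 2 = 1.37
  [3.5→9.5]: (0.57+0.14)/2 × 6 = 2.13
  [9.5→13.5]: (0.14+0.05)/2 × 4 = 0.38
  Sum = 4.48 µg/mL·h
F = (AUC_ev/D_ev)/(AUC_iv/D_iv) = (4.48/10)/(9.88/5) = 0.448/1.976 = 0.2267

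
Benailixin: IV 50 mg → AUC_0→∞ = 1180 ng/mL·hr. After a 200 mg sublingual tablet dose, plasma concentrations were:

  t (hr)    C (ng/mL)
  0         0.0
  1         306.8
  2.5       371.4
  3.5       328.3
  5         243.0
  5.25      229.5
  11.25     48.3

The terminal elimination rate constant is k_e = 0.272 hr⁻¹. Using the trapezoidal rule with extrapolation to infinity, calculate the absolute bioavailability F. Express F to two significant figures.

Trapezoidal AUC_0→11.25 (sublingual tablet):
  [0→1]: (0.0+306.8)/2 × 1 = 153.4
  [1→2.5]: (306.8+371.4)/2 × 1.5 = 508.65
  [2.5→3.5]: (371.4+328.3)/2 × 1 = 349.85
  [3.5→5]: (328.3+243.0)/2 × 1.5 = 428.475
  [5→5.25]: (243.0+229.5)/2 × 0.25 = 59.0625
  [5.25→11.25]: (229.5+48.3)/2 × 6 = 833.4
  Sum = 2332.8375 ng/mL·hr
Tail: C_last/k_e = 48.3/0.272 = 177.574
AUC_0→∞ (sublingual tablet) = 2332.8375 + 177.574 = 2510.4115 ng/mL·hr
F = (AUC_ev/D_ev)/(AUC_iv/D_iv) = (2510.4115/200)/(1180/50) = 12.5521/23.6 = 0.5319

F = 0.53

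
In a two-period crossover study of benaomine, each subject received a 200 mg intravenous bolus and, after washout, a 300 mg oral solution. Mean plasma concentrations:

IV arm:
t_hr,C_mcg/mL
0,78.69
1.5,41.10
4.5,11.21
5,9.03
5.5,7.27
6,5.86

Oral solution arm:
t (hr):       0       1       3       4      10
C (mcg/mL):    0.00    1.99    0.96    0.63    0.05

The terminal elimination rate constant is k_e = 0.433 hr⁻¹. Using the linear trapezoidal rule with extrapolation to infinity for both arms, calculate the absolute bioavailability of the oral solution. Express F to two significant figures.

Trapezoidal AUC_0→6 (IV):
  [0→1.5]: (78.69+41.10)/2 × 1.5 = 89.8425
  [1.5→4.5]: (41.10+11.21)/2 × 3 = 78.465
  [4.5→5]: (11.21+9.03)/2 × 0.5 = 5.06
  [5→5.5]: (9.03+7.27)/2 × 0.5 = 4.075
  [5.5→6]: (7.27+5.86)/2 × 0.5 = 3.2825
  Sum = 180.725 mcg/mL·hr
IV tail: 5.86/0.433 = 13.533; AUC_iv,0→∞ = 180.725 + 13.533 = 194.258 mcg/mL·hr
Trapezoidal AUC_0→10 (oral solution):
  [0→1]: (0.00+1.99)/2 × 1 = 0.995
  [1→3]: (1.99+0.96)/2 × 2 = 2.95
  [3→4]: (0.96+0.63)/2 × 1 = 0.795
  [4→10]: (0.63+0.05)/2 × 6 = 2.04
  Sum = 6.78 mcg/mL·hr
oral solution tail: 0.05/0.433 = 0.115; AUC_ev,0→∞ = 6.78 + 0.115 = 6.895 mcg/mL·hr
F = (AUC_ev/D_ev)/(AUC_iv/D_iv) = (6.895/300)/(194.258/200) = 0.0229833/0.97129 = 0.0237

F = 0.024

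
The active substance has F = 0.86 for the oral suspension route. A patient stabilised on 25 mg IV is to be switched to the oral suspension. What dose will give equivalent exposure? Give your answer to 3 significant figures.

D_oral = 29.1 mg

For equal systemic exposure: F × D_ev = D_iv
D_ev = D_iv / F = 25 / 0.86 = 29.0698 mg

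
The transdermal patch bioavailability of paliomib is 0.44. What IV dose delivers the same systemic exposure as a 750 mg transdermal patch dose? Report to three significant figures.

Systemic exposure from an extravascular dose = F × D_ev, so the equivalent IV dose is F × D_ev.
D_iv = F × D_ev = 0.44 × 750 = 330 mg

D_iv = 330 mg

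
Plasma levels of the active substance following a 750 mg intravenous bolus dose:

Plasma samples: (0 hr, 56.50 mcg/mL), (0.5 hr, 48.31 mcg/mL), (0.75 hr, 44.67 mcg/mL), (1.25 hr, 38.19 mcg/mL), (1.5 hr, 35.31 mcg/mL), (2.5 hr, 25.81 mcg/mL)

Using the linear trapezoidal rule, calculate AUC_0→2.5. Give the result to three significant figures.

Trapezoidal AUC_0→2.5:
  [0→0.5]: (56.50+48.31)/2 × 0.5 = 26.2025
  [0.5→0.75]: (48.31+44.67)/2 × 0.25 = 11.6225
  [0.75→1.25]: (44.67+38.19)/2 × 0.5 = 20.715
  [1.25→1.5]: (38.19+35.31)/2 × 0.25 = 9.1875
  [1.5→2.5]: (35.31+25.81)/2 × 1 = 30.56
  Sum = 98.2875 mcg/mL·hr

AUC = 98.3 mcg/mL·hr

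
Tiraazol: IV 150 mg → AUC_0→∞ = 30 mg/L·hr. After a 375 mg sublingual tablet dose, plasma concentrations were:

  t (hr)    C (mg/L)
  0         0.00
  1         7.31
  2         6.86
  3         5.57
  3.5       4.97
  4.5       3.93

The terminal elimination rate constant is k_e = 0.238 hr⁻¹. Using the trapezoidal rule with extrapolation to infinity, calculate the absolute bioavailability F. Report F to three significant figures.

Trapezoidal AUC_0→4.5 (sublingual tablet):
  [0→1]: (0.00+7.31)/2 × 1 = 3.655
  [1→2]: (7.31+6.86)/2 × 1 = 7.085
  [2→3]: (6.86+5.57)/2 × 1 = 6.215
  [3→3.5]: (5.57+4.97)/2 × 0.5 = 2.635
  [3.5→4.5]: (4.97+3.93)/2 × 1 = 4.45
  Sum = 24.04 mg/L·hr
Tail: C_last/k_e = 3.93/0.238 = 16.513
AUC_0→∞ (sublingual tablet) = 24.04 + 16.513 = 40.553 mg/L·hr
F = (AUC_ev/D_ev)/(AUC_iv/D_iv) = (40.553/375)/(30/150) = 0.108141/0.2 = 0.5407

F = 0.541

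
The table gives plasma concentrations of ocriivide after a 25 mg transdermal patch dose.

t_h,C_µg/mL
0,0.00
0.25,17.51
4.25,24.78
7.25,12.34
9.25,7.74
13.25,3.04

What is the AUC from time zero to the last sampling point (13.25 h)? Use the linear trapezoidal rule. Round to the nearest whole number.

Trapezoidal AUC_0→13.25:
  [0→0.25]: (0.00+17.51)/2 × 0.25 = 2.18875
  [0.25→4.25]: (17.51+24.78)/2 × 4 = 84.58
  [4.25→7.25]: (24.78+12.34)/2 × 3 = 55.68
  [7.25→9.25]: (12.34+7.74)/2 × 2 = 20.08
  [9.25→13.25]: (7.74+3.04)/2 × 4 = 21.56
  Sum = 184.08875 µg/mL·h

AUC = 184 µg/mL·h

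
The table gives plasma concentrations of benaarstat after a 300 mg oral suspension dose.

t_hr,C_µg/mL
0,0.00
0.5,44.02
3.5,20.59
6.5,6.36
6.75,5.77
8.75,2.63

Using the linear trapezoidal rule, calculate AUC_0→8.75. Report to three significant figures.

Trapezoidal AUC_0→8.75:
  [0→0.5]: (0.00+44.02)/2 × 0.5 = 11.005
  [0.5→3.5]: (44.02+20.59)/2 × 3 = 96.915
  [3.5→6.5]: (20.59+6.36)/2 × 3 = 40.425
  [6.5→6.75]: (6.36+5.77)/2 × 0.25 = 1.51625
  [6.75→8.75]: (5.77+2.63)/2 × 2 = 8.4
  Sum = 158.26125 µg/mL·hr

AUC = 158 µg/mL·hr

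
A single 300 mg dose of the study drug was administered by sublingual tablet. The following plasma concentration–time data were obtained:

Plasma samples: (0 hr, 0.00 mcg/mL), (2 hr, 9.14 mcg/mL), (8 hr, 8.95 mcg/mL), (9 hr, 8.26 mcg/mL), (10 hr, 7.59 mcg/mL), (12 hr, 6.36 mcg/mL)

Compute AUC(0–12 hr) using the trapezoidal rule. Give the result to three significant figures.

Trapezoidal AUC_0→12:
  [0→2]: (0.00+9.14)/2 × 2 = 9.14
  [2→8]: (9.14+8.95)/2 × 6 = 54.27
  [8→9]: (8.95+8.26)/2 × 1 = 8.605
  [9→10]: (8.26+7.59)/2 × 1 = 7.925
  [10→12]: (7.59+6.36)/2 × 2 = 13.95
  Sum = 93.89 mcg/mL·hr

AUC = 93.9 mcg/mL·hr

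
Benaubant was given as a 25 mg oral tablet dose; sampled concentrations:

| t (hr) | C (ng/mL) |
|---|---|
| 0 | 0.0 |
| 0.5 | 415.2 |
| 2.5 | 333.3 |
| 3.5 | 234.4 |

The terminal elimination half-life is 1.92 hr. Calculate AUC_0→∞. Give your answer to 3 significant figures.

Trapezoidal AUC_0→3.5:
  [0→0.5]: (0.0+415.2)/2 × 0.5 = 103.8
  [0.5→2.5]: (415.2+333.3)/2 × 2 = 748.5
  [2.5→3.5]: (333.3+234.4)/2 × 1 = 283.85
  Sum = 1136.15 ng/mL·hr
k_e = ln2 / t½ = 0.693147 / 1.92 = 0.3610 hr^-1
Extrapolated tail: C_last / k_e = 234.4 / 0.361 = 649.307
AUC_0→∞ = 1136.15 + 649.307 = 1785.457 ng/mL·hr

AUC = 1790 ng/mL·hr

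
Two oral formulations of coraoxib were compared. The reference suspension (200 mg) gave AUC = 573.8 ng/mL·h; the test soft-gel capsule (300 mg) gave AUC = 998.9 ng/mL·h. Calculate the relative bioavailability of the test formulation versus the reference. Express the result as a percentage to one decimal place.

F_rel = 116.1%

F_rel = (AUC_test/D_test) / (AUC_ref/D_ref)
      = (998.9/300) / (573.8/200)
      = 3.32967 / 2.869 = 1.1606 = 116.06%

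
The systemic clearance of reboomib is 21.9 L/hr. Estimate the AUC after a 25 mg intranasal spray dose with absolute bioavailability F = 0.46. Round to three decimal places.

AUC = 0.525 mg/L·hr

AUC_0→∞ = F × Dose / CL
        = 0.46 × 25 / 21.9 = 0.525114 mg/L·hr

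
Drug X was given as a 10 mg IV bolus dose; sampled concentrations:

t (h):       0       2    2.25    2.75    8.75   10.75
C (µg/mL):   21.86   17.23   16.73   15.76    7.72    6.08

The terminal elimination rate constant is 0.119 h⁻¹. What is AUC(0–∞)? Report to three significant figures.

Trapezoidal AUC_0→10.75:
  [0→2]: (21.86+17.23)/2 × 2 = 39.09
  [2→2.25]: (17.23+16.73)/2 × 0.25 = 4.245
  [2.25→2.75]: (16.73+15.76)/2 × 0.5 = 8.1225
  [2.75→8.75]: (15.76+7.72)/2 × 6 = 70.44
  [8.75→10.75]: (7.72+6.08)/2 × 2 = 13.8
  Sum = 135.6975 µg/mL·h
Extrapolated tail: C_last / k_e = 6.08 / 0.119 = 51.092
AUC_0→∞ = 135.6975 + 51.092 = 186.7895 µg/mL·h

AUC = 187 µg/mL·h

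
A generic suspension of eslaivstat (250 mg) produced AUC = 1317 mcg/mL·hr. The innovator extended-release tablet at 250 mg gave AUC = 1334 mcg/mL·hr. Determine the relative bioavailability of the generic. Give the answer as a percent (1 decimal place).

F_rel = 98.7%

F_rel = (AUC_test/D_test) / (AUC_ref/D_ref)
      = (1317/250) / (1334/250)
      = 5.268 / 5.336 = 0.9873 = 98.73%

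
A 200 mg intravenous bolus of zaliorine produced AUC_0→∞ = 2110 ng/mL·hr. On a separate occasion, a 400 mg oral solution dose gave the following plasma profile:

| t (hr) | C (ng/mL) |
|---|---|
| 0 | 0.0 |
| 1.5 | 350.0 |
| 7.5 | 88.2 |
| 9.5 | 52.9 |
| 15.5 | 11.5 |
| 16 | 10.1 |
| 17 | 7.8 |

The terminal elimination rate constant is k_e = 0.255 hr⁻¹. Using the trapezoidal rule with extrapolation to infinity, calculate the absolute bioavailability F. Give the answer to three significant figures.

Trapezoidal AUC_0→17 (oral solution):
  [0→1.5]: (0.0+350.0)/2 × 1.5 = 262.5
  [1.5→7.5]: (350.0+88.2)/2 × 6 = 1314.6
  [7.5→9.5]: (88.2+52.9)/2 × 2 = 141.1
  [9.5→15.5]: (52.9+11.5)/2 × 6 = 193.2
  [15.5→16]: (11.5+10.1)/2 × 0.5 = 5.4
  [16→17]: (10.1+7.8)/2 × 1 = 8.95
  Sum = 1925.75 ng/mL·hr
Tail: C_last/k_e = 7.8/0.255 = 30.588
AUC_0→∞ (oral solution) = 1925.75 + 30.588 = 1956.338 ng/mL·hr
F = (AUC_ev/D_ev)/(AUC_iv/D_iv) = (1956.338/400)/(2110/200) = 4.890845/10.55 = 0.4636

F = 0.464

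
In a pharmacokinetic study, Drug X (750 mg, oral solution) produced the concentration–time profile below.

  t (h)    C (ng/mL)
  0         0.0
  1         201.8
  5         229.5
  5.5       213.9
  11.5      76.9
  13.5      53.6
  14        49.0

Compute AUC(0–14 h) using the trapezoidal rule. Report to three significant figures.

AUC = 2100 ng/mL·h

Trapezoidal AUC_0→14:
  [0→1]: (0.0+201.8)/2 × 1 = 100.9
  [1→5]: (201.8+229.5)/2 × 4 = 862.6
  [5→5.5]: (229.5+213.9)/2 × 0.5 = 110.85
  [5.5→11.5]: (213.9+76.9)/2 × 6 = 872.4
  [11.5→13.5]: (76.9+53.6)/2 × 2 = 130.5
  [13.5→14]: (53.6+49.0)/2 × 0.5 = 25.65
  Sum = 2102.9 ng/mL·h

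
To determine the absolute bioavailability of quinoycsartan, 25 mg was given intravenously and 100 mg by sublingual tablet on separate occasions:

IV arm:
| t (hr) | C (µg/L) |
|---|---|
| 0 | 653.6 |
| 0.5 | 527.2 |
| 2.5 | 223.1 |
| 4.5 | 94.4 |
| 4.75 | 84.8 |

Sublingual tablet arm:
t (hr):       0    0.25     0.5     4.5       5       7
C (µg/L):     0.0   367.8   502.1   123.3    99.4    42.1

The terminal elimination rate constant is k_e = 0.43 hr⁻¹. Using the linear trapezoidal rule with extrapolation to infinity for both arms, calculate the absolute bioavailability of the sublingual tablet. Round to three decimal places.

Trapezoidal AUC_0→4.75 (IV):
  [0→0.5]: (653.6+527.2)/2 × 0.5 = 295.2
  [0.5→2.5]: (527.2+223.1)/2 × 2 = 750.3
  [2.5→4.5]: (223.1+94.4)/2 × 2 = 317.5
  [4.5→4.75]: (94.4+84.8)/2 × 0.25 = 22.4
  Sum = 1385.4 µg/L·hr
IV tail: 84.8/0.43 = 197.209; AUC_iv,0→∞ = 1385.4 + 197.209 = 1582.609 µg/L·hr
Trapezoidal AUC_0→7 (sublingual tablet):
  [0→0.25]: (0.0+367.8)/2 × 0.25 = 45.975
  [0.25→0.5]: (367.8+502.1)/2 × 0.25 = 108.7375
  [0.5→4.5]: (502.1+123.3)/2 × 4 = 1250.8
  [4.5→5]: (123.3+99.4)/2 × 0.5 = 55.675
  [5→7]: (99.4+42.1)/2 × 2 = 141.5
  Sum = 1602.6875 µg/L·hr
sublingual tablet tail: 42.1/0.43 = 97.907; AUC_ev,0→∞ = 1602.6875 + 97.907 = 1700.5945 µg/L·hr
F = (AUC_ev/D_ev)/(AUC_iv/D_iv) = (1700.5945/100)/(1582.609/25) = 17.005945/63.30436 = 0.2686

F = 0.269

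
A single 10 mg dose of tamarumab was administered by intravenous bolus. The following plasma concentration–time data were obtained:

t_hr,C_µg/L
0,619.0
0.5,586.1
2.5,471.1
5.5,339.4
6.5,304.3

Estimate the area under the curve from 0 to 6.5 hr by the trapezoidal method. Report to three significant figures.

AUC = 2900 µg/L·hr

Trapezoidal AUC_0→6.5:
  [0→0.5]: (619.0+586.1)/2 × 0.5 = 301.275
  [0.5→2.5]: (586.1+471.1)/2 × 2 = 1057.2
  [2.5→5.5]: (471.1+339.4)/2 × 3 = 1215.75
  [5.5→6.5]: (339.4+304.3)/2 × 1 = 321.85
  Sum = 2896.075 µg/L·hr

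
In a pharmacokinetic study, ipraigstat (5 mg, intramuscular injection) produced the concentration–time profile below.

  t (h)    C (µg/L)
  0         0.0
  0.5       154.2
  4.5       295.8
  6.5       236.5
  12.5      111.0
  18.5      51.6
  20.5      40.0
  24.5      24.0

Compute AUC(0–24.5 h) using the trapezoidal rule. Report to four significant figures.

Trapezoidal AUC_0→24.5:
  [0→0.5]: (0.0+154.2)/2 × 0.5 = 38.55
  [0.5→4.5]: (154.2+295.8)/2 × 4 = 900.0
  [4.5→6.5]: (295.8+236.5)/2 × 2 = 532.3
  [6.5→12.5]: (236.5+111.0)/2 × 6 = 1042.5
  [12.5→18.5]: (111.0+51.6)/2 × 6 = 487.8
  [18.5→20.5]: (51.6+40.0)/2 × 2 = 91.6
  [20.5→24.5]: (40.0+24.0)/2 × 4 = 128.0
  Sum = 3220.75 µg/L·h

AUC = 3221 µg/L·h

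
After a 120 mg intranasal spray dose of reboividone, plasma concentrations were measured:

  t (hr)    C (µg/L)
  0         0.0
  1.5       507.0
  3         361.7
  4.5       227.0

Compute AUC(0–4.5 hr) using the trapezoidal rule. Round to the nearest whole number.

AUC = 1473 µg/L·hr

Trapezoidal AUC_0→4.5:
  [0→1.5]: (0.0+507.0)/2 × 1.5 = 380.25
  [1.5→3]: (507.0+361.7)/2 × 1.5 = 651.525
  [3→4.5]: (361.7+227.0)/2 × 1.5 = 441.525
  Sum = 1473.3 µg/L·hr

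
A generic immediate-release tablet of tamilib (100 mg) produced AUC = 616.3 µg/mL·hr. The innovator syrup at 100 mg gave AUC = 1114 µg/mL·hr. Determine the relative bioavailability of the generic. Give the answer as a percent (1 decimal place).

F_rel = 55.3%

F_rel = (AUC_test/D_test) / (AUC_ref/D_ref)
      = (616.3/100) / (1114/100)
      = 6.163 / 11.14 = 0.5532 = 55.32%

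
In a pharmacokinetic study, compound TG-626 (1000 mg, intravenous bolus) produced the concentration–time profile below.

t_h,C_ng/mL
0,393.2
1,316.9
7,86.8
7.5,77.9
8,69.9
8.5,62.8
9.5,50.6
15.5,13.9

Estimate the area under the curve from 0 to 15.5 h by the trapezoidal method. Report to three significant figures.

AUC = 1930 ng/mL·h

Trapezoidal AUC_0→15.5:
  [0→1]: (393.2+316.9)/2 × 1 = 355.05
  [1→7]: (316.9+86.8)/2 × 6 = 1211.1
  [7→7.5]: (86.8+77.9)/2 × 0.5 = 41.175
  [7.5→8]: (77.9+69.9)/2 × 0.5 = 36.95
  [8→8.5]: (69.9+62.8)/2 × 0.5 = 33.175
  [8.5→9.5]: (62.8+50.6)/2 × 1 = 56.7
  [9.5→15.5]: (50.6+13.9)/2 × 6 = 193.5
  Sum = 1927.65 ng/mL·h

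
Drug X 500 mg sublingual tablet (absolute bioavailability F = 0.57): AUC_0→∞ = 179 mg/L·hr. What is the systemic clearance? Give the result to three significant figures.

CL = F × Dose / AUC_0→∞
   = 0.57 × 500 / 179 = 1.59218 L/hr

CL = 1.59 L/hr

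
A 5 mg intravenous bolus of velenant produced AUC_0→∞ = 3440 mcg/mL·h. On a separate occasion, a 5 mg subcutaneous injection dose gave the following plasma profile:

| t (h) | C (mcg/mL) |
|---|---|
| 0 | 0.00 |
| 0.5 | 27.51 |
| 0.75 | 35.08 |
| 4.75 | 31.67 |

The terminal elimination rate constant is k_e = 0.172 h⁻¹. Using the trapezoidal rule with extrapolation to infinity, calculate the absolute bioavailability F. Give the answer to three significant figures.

Trapezoidal AUC_0→4.75 (subcutaneous injection):
  [0→0.5]: (0.00+27.51)/2 × 0.5 = 6.8775
  [0.5→0.75]: (27.51+35.08)/2 × 0.25 = 7.82375
  [0.75→4.75]: (35.08+31.67)/2 × 4 = 133.5
  Sum = 148.20125 mcg/mL·h
Tail: C_last/k_e = 31.67/0.172 = 184.128
AUC_0→∞ (subcutaneous injection) = 148.20125 + 184.128 = 332.32925 mcg/mL·h
F = (AUC_ev/D_ev)/(AUC_iv/D_iv) = (332.32925/5)/(3440/5) = 66.46585/688 = 0.0966

F = 0.0966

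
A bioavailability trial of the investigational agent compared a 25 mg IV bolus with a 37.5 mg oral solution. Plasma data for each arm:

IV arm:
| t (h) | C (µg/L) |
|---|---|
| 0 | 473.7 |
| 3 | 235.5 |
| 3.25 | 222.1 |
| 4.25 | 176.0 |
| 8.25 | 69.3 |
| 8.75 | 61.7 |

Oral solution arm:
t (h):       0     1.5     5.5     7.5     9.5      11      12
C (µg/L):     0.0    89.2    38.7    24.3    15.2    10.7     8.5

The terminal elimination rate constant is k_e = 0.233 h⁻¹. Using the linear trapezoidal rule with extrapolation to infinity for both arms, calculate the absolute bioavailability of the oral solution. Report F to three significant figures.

Trapezoidal AUC_0→8.75 (IV):
  [0→3]: (473.7+235.5)/2 × 3 = 1063.8
  [3→3.25]: (235.5+222.1)/2 × 0.25 = 57.2
  [3.25→4.25]: (222.1+176.0)/2 × 1 = 199.05
  [4.25→8.25]: (176.0+69.3)/2 × 4 = 490.6
  [8.25→8.75]: (69.3+61.7)/2 × 0.5 = 32.75
  Sum = 1843.4 µg/L·h
IV tail: 61.7/0.233 = 264.807; AUC_iv,0→∞ = 1843.4 + 264.807 = 2108.207 µg/L·h
Trapezoidal AUC_0→12 (oral solution):
  [0→1.5]: (0.0+89.2)/2 × 1.5 = 66.9
  [1.5→5.5]: (89.2+38.7)/2 × 4 = 255.8
  [5.5→7.5]: (38.7+24.3)/2 × 2 = 63.0
  [7.5→9.5]: (24.3+15.2)/2 × 2 = 39.5
  [9.5→11]: (15.2+10.7)/2 × 1.5 = 19.425
  [11→12]: (10.7+8.5)/2 × 1 = 9.6
  Sum = 454.225 µg/L·h
oral solution tail: 8.5/0.233 = 36.481; AUC_ev,0→∞ = 454.225 + 36.481 = 490.706 µg/L·h
F = (AUC_ev/D_ev)/(AUC_iv/D_iv) = (490.706/37.5)/(2108.207/25) = 13.0855/84.32828 = 0.1552

F = 0.155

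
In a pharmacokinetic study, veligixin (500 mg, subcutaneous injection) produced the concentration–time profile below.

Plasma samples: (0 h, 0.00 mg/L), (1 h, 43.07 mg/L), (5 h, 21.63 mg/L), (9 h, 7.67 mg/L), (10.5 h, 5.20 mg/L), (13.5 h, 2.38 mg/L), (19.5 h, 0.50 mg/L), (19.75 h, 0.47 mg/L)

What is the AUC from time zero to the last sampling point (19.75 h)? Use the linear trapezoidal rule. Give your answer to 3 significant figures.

AUC = 239 mg/L·h

Trapezoidal AUC_0→19.75:
  [0→1]: (0.00+43.07)/2 × 1 = 21.535
  [1→5]: (43.07+21.63)/2 × 4 = 129.4
  [5→9]: (21.63+7.67)/2 × 4 = 58.6
  [9→10.5]: (7.67+5.20)/2 × 1.5 = 9.6525
  [10.5→13.5]: (5.20+2.38)/2 × 3 = 11.37
  [13.5→19.5]: (2.38+0.50)/2 × 6 = 8.64
  [19.5→19.75]: (0.50+0.47)/2 × 0.25 = 0.12125
  Sum = 239.31875 mg/L·h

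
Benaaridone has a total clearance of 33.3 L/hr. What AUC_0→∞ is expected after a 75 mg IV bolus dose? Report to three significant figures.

AUC_0→∞ = Dose_iv / CL
        = 75 / 33.3 = 2.25225 mg/L·hr

AUC = 2.25 mg/L·hr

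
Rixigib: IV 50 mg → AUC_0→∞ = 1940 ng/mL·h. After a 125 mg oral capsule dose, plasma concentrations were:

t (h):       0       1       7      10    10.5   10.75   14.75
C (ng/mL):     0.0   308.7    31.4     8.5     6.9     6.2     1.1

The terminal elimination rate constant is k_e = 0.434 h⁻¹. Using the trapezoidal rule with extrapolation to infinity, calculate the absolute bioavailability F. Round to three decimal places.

Trapezoidal AUC_0→14.75 (oral capsule):
  [0→1]: (0.0+308.7)/2 × 1 = 154.35
  [1→7]: (308.7+31.4)/2 × 6 = 1020.3
  [7→10]: (31.4+8.5)/2 × 3 = 59.85
  [10→10.5]: (8.5+6.9)/2 × 0.5 = 3.85
  [10.5→10.75]: (6.9+6.2)/2 × 0.25 = 1.6375
  [10.75→14.75]: (6.2+1.1)/2 × 4 = 14.6
  Sum = 1254.5875 ng/mL·h
Tail: C_last/k_e = 1.1/0.434 = 2.535
AUC_0→∞ (oral capsule) = 1254.5875 + 2.535 = 1257.1225 ng/mL·h
F = (AUC_ev/D_ev)/(AUC_iv/D_iv) = (1257.1225/125)/(1940/50) = 10.05698/38.8 = 0.2592

F = 0.259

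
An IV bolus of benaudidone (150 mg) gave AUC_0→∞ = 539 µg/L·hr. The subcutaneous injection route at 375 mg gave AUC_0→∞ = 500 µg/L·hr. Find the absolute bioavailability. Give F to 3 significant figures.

F = 0.371

F = (AUC_ev / D_ev) / (AUC_iv / D_iv)
  = (500/375) / (539/150)
  = 1.33333 / 3.59333 = 0.3711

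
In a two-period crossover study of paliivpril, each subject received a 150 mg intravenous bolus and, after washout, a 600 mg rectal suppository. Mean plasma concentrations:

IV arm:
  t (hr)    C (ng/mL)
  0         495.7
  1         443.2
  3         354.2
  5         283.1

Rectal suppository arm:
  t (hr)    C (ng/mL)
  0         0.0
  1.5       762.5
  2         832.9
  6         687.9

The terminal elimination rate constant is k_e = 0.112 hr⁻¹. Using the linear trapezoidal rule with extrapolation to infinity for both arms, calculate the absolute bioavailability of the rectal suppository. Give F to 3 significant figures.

F = 0.573

Trapezoidal AUC_0→5 (IV):
  [0→1]: (495.7+443.2)/2 × 1 = 469.45
  [1→3]: (443.2+354.2)/2 × 2 = 797.4
  [3→5]: (354.2+283.1)/2 × 2 = 637.3
  Sum = 1904.15 ng/mL·hr
IV tail: 283.1/0.112 = 2527.679; AUC_iv,0→∞ = 1904.15 + 2527.679 = 4431.829 ng/mL·hr
Trapezoidal AUC_0→6 (rectal suppository):
  [0→1.5]: (0.0+762.5)/2 × 1.5 = 571.875
  [1.5→2]: (762.5+832.9)/2 × 0.5 = 398.85
  [2→6]: (832.9+687.9)/2 × 4 = 3041.6
  Sum = 4012.325 ng/mL·hr
rectal suppository tail: 687.9/0.112 = 6141.964; AUC_ev,0→∞ = 4012.325 + 6141.964 = 10154.289 ng/mL·hr
F = (AUC_ev/D_ev)/(AUC_iv/D_iv) = (10154.289/600)/(4431.829/150) = 16.923815/29.5455 = 0.5728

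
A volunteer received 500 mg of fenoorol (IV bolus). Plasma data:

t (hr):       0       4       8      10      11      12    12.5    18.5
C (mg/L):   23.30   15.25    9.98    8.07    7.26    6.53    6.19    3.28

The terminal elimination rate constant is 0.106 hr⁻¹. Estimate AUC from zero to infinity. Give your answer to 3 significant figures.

AUC = 223 mg/L·hr

Trapezoidal AUC_0→18.5:
  [0→4]: (23.30+15.25)/2 × 4 = 77.1
  [4→8]: (15.25+9.98)/2 × 4 = 50.46
  [8→10]: (9.98+8.07)/2 × 2 = 18.05
  [10→11]: (8.07+7.26)/2 × 1 = 7.665
  [11→12]: (7.26+6.53)/2 × 1 = 6.895
  [12→12.5]: (6.53+6.19)/2 × 0.5 = 3.18
  [12.5→18.5]: (6.19+3.28)/2 × 6 = 28.41
  Sum = 191.76 mg/L·hr
Extrapolated tail: C_last / k_e = 3.28 / 0.106 = 30.943
AUC_0→∞ = 191.76 + 30.943 = 222.703 mg/L·hr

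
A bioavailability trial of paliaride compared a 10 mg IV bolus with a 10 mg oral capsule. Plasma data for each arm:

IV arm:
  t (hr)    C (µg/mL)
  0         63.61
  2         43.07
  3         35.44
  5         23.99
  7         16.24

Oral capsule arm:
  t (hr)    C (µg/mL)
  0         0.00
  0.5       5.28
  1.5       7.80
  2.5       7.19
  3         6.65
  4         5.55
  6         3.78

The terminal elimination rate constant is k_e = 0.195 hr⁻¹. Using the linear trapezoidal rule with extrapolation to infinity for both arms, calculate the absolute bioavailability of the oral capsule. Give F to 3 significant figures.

Trapezoidal AUC_0→7 (IV):
  [0→2]: (63.61+43.07)/2 × 2 = 106.68
  [2→3]: (43.07+35.44)/2 × 1 = 39.255
  [3→5]: (35.44+23.99)/2 × 2 = 59.43
  [5→7]: (23.99+16.24)/2 × 2 = 40.23
  Sum = 245.595 µg/mL·hr
IV tail: 16.24/0.195 = 83.282; AUC_iv,0→∞ = 245.595 + 83.282 = 328.877 µg/mL·hr
Trapezoidal AUC_0→6 (oral capsule):
  [0→0.5]: (0.00+5.28)/2 × 0.5 = 1.32
  [0.5→1.5]: (5.28+7.80)/2 × 1 = 6.54
  [1.5→2.5]: (7.80+7.19)/2 × 1 = 7.495
  [2.5→3]: (7.19+6.65)/2 × 0.5 = 3.46
  [3→4]: (6.65+5.55)/2 × 1 = 6.1
  [4→6]: (5.55+3.78)/2 × 2 = 9.33
  Sum = 34.245 µg/mL·hr
oral capsule tail: 3.78/0.195 = 19.385; AUC_ev,0→∞ = 34.245 + 19.385 = 53.63 µg/mL·hr
F = (AUC_ev/D_ev)/(AUC_iv/D_iv) = (53.63/10)/(328.877/10) = 5.363/32.8877 = 0.1631

F = 0.163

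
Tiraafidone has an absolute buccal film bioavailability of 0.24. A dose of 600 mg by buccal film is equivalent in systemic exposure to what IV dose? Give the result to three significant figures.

Systemic exposure from an extravascular dose = F × D_ev, so the equivalent IV dose is F × D_ev.
D_iv = F × D_ev = 0.24 × 600 = 144 mg

D_iv = 144 mg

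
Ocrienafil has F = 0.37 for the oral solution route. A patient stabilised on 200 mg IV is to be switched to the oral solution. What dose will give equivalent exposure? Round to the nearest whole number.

D_oral = 541 mg

For equal systemic exposure: F × D_ev = D_iv
D_ev = D_iv / F = 200 / 0.37 = 540.541 mg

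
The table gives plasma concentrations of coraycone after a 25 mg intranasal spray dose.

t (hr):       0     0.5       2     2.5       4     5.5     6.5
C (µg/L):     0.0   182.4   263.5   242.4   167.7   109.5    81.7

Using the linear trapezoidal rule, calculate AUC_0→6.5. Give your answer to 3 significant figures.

Trapezoidal AUC_0→6.5:
  [0→0.5]: (0.0+182.4)/2 × 0.5 = 45.6
  [0.5→2]: (182.4+263.5)/2 × 1.5 = 334.425
  [2→2.5]: (263.5+242.4)/2 × 0.5 = 126.475
  [2.5→4]: (242.4+167.7)/2 × 1.5 = 307.575
  [4→5.5]: (167.7+109.5)/2 × 1.5 = 207.9
  [5.5→6.5]: (109.5+81.7)/2 × 1 = 95.6
  Sum = 1117.575 µg/L·hr

AUC = 1120 µg/L·hr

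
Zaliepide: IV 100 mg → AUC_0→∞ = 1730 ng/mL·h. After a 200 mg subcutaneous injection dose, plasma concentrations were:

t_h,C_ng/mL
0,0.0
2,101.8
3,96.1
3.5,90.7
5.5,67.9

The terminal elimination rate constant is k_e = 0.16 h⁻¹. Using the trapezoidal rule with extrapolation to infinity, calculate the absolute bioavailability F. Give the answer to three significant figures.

Trapezoidal AUC_0→5.5 (subcutaneous injection):
  [0→2]: (0.0+101.8)/2 × 2 = 101.8
  [2→3]: (101.8+96.1)/2 × 1 = 98.95
  [3→3.5]: (96.1+90.7)/2 × 0.5 = 46.7
  [3.5→5.5]: (90.7+67.9)/2 × 2 = 158.6
  Sum = 406.05 ng/mL·h
Tail: C_last/k_e = 67.9/0.16 = 424.375
AUC_0→∞ (subcutaneous injection) = 406.05 + 424.375 = 830.425 ng/mL·h
F = (AUC_ev/D_ev)/(AUC_iv/D_iv) = (830.425/200)/(1730/100) = 4.152125/17.3 = 0.2400

F = 0.240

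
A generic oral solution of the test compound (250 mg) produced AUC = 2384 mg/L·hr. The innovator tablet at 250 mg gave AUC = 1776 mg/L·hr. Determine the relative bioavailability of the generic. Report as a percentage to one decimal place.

F_rel = (AUC_test/D_test) / (AUC_ref/D_ref)
      = (2384/250) / (1776/250)
      = 9.536 / 7.104 = 1.3423 = 134.23%

F_rel = 134.2%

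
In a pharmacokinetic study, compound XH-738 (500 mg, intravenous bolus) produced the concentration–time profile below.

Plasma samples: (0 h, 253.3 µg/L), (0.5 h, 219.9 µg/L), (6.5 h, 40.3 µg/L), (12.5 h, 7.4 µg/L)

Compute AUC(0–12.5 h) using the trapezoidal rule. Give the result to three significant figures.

Trapezoidal AUC_0→12.5:
  [0→0.5]: (253.3+219.9)/2 × 0.5 = 118.3
  [0.5→6.5]: (219.9+40.3)/2 × 6 = 780.6
  [6.5→12.5]: (40.3+7.4)/2 × 6 = 143.1
  Sum = 1042.0 µg/L·h

AUC = 1040 µg/L·h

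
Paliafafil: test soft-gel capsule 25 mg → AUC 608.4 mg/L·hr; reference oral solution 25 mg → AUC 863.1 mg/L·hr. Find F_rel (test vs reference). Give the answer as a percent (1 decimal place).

F_rel = 70.5%

F_rel = (AUC_test/D_test) / (AUC_ref/D_ref)
      = (608.4/25) / (863.1/25)
      = 24.336 / 34.524 = 0.7049 = 70.49%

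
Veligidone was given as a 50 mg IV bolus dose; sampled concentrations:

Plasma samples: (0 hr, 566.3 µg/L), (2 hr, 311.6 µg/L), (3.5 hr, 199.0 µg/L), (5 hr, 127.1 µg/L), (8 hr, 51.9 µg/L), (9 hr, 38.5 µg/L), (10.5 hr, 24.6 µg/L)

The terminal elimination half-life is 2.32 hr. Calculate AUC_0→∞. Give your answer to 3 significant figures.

Trapezoidal AUC_0→10.5:
  [0→2]: (566.3+311.6)/2 × 2 = 877.9
  [2→3.5]: (311.6+199.0)/2 × 1.5 = 382.95
  [3.5→5]: (199.0+127.1)/2 × 1.5 = 244.575
  [5→8]: (127.1+51.9)/2 × 3 = 268.5
  [8→9]: (51.9+38.5)/2 × 1 = 45.2
  [9→10.5]: (38.5+24.6)/2 × 1.5 = 47.325
  Sum = 1866.45 µg/L·hr
k_e = ln2 / t½ = 0.693147 / 2.32 = 0.2988 hr^-1
Extrapolated tail: C_last / k_e = 24.6 / 0.2988 = 82.329
AUC_0→∞ = 1866.45 + 82.329 = 1948.779 µg/L·hr

AUC = 1950 µg/L·hr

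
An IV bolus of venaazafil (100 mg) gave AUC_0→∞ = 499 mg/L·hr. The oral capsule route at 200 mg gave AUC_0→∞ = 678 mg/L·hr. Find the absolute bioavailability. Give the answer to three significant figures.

F = 0.679

F = (AUC_ev / D_ev) / (AUC_iv / D_iv)
  = (678/200) / (499/100)
  = 3.39 / 4.99 = 0.6794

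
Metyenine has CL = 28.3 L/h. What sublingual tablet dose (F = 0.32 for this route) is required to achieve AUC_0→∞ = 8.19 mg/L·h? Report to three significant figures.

Dose = 724 mg

Dose = CL × AUC_0→∞ / F
     = 28.3 × 8.19 / 0.32 = 724.303 mg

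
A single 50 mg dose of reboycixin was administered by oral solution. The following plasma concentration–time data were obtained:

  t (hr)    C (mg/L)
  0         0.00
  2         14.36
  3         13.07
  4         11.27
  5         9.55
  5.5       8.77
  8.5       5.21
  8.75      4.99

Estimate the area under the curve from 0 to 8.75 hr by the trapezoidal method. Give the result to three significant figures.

Trapezoidal AUC_0→8.75:
  [0→2]: (0.00+14.36)/2 × 2 = 14.36
  [2→3]: (14.36+13.07)/2 × 1 = 13.715
  [3→4]: (13.07+11.27)/2 × 1 = 12.17
  [4→5]: (11.27+9.55)/2 × 1 = 10.41
  [5→5.5]: (9.55+8.77)/2 × 0.5 = 4.58
  [5.5→8.5]: (8.77+5.21)/2 × 3 = 20.97
  [8.5→8.75]: (5.21+4.99)/2 × 0.25 = 1.275
  Sum = 77.48 mg/L·hr

AUC = 77.5 mg/L·hr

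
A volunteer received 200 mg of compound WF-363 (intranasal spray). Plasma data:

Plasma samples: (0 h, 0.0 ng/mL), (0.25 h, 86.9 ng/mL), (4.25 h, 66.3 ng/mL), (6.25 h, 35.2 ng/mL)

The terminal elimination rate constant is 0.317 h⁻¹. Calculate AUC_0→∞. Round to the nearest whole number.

AUC = 530 ng/mL·h

Trapezoidal AUC_0→6.25:
  [0→0.25]: (0.0+86.9)/2 × 0.25 = 10.8625
  [0.25→4.25]: (86.9+66.3)/2 × 4 = 306.4
  [4.25→6.25]: (66.3+35.2)/2 × 2 = 101.5
  Sum = 418.7625 ng/mL·h
Extrapolated tail: C_last / k_e = 35.2 / 0.317 = 111.041
AUC_0→∞ = 418.7625 + 111.041 = 529.8035 ng/mL·h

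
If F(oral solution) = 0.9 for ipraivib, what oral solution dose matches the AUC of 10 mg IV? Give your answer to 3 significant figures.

For equal systemic exposure: F × D_ev = D_iv
D_ev = D_iv / F = 10 / 0.9 = 11.1111 mg

D_oral = 11.1 mg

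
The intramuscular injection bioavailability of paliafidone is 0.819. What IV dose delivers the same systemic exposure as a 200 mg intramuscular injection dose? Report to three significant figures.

Systemic exposure from an extravascular dose = F × D_ev, so the equivalent IV dose is F × D_ev.
D_iv = F × D_ev = 0.819 × 200 = 163.8 mg

D_iv = 164 mg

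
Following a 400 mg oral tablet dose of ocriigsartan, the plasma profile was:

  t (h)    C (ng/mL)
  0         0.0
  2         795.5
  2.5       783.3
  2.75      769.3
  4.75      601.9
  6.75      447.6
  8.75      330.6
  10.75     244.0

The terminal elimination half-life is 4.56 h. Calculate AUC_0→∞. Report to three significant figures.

AUC = 6760 ng/mL·h

Trapezoidal AUC_0→10.75:
  [0→2]: (0.0+795.5)/2 × 2 = 795.5
  [2→2.5]: (795.5+783.3)/2 × 0.5 = 394.7
  [2.5→2.75]: (783.3+769.3)/2 × 0.25 = 194.075
  [2.75→4.75]: (769.3+601.9)/2 × 2 = 1371.2
  [4.75→6.75]: (601.9+447.6)/2 × 2 = 1049.5
  [6.75→8.75]: (447.6+330.6)/2 × 2 = 778.2
  [8.75→10.75]: (330.6+244.0)/2 × 2 = 574.6
  Sum = 5157.775 ng/mL·h
k_e = ln2 / t½ = 0.693147 / 4.56 = 0.1520 h^-1
Extrapolated tail: C_last / k_e = 244.0 / 0.152 = 1605.263
AUC_0→∞ = 5157.775 + 1605.263 = 6763.038 ng/mL·h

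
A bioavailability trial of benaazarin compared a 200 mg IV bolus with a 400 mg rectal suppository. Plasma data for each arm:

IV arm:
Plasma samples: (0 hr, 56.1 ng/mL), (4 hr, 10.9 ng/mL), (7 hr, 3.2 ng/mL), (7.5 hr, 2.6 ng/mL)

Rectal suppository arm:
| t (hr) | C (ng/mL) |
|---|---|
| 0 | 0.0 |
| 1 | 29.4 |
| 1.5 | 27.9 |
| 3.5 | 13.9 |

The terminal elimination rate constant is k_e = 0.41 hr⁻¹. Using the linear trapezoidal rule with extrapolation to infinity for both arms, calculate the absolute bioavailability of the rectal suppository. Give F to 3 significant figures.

F = 0.321

Trapezoidal AUC_0→7.5 (IV):
  [0→4]: (56.1+10.9)/2 × 4 = 134.0
  [4→7]: (10.9+3.2)/2 × 3 = 21.15
  [7→7.5]: (3.2+2.6)/2 × 0.5 = 1.45
  Sum = 156.6 ng/mL·hr
IV tail: 2.6/0.41 = 6.341; AUC_iv,0→∞ = 156.6 + 6.341 = 162.941 ng/mL·hr
Trapezoidal AUC_0→3.5 (rectal suppository):
  [0→1]: (0.0+29.4)/2 × 1 = 14.7
  [1→1.5]: (29.4+27.9)/2 × 0.5 = 14.325
  [1.5→3.5]: (27.9+13.9)/2 × 2 = 41.8
  Sum = 70.825 ng/mL·hr
rectal suppository tail: 13.9/0.41 = 33.902; AUC_ev,0→∞ = 70.825 + 33.902 = 104.727 ng/mL·hr
F = (AUC_ev/D_ev)/(AUC_iv/D_iv) = (104.727/400)/(162.941/200) = 0.2618175/0.814705 = 0.3214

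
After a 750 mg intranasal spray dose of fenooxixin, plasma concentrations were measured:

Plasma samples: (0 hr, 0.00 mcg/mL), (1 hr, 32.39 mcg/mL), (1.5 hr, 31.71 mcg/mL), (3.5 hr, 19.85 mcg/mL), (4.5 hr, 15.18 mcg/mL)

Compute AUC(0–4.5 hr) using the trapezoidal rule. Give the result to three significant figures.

Trapezoidal AUC_0→4.5:
  [0→1]: (0.00+32.39)/2 × 1 = 16.195
  [1→1.5]: (32.39+31.71)/2 × 0.5 = 16.025
  [1.5→3.5]: (31.71+19.85)/2 × 2 = 51.56
  [3.5→4.5]: (19.85+15.18)/2 × 1 = 17.515
  Sum = 101.295 mcg/mL·hr

AUC = 101 mcg/mL·hr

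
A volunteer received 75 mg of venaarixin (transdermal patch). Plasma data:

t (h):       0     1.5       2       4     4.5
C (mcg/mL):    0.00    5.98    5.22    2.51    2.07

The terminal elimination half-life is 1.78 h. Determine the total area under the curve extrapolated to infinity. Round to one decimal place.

AUC = 21.5 mcg/mL·h

Trapezoidal AUC_0→4.5:
  [0→1.5]: (0.00+5.98)/2 × 1.5 = 4.485
  [1.5→2]: (5.98+5.22)/2 × 0.5 = 2.8
  [2→4]: (5.22+2.51)/2 × 2 = 7.73
  [4→4.5]: (2.51+2.07)/2 × 0.5 = 1.145
  Sum = 16.16 mcg/mL·h
k_e = ln2 / t½ = 0.693147 / 1.78 = 0.3894 h^-1
Extrapolated tail: C_last / k_e = 2.07 / 0.3894 = 5.316
AUC_0→∞ = 16.16 + 5.316 = 21.476 mcg/mL·h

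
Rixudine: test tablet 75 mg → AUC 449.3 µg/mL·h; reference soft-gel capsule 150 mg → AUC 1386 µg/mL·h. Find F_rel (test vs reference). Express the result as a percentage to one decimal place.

F_rel = (AUC_test/D_test) / (AUC_ref/D_ref)
      = (449.3/75) / (1386/150)
      = 5.99067 / 9.24 = 0.6483 = 64.83%

F_rel = 64.8%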